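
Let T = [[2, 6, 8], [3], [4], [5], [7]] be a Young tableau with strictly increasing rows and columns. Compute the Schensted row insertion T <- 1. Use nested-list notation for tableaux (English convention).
[[1, 6, 8], [2], [3], [4], [5], [7]]

In row 1, 1 replaces 2 (the leftmost entry greater than 1); 2 is bumped to row 2. In row 2, 2 replaces 3 (the leftmost entry greater than 2); 3 is bumped to row 3. In row 3, 3 replaces 4 (the leftmost entry greater than 3); 4 is bumped to row 4. In row 4, 4 replaces 5 (the leftmost entry greater than 4); 5 is bumped to row 5. In row 5, 5 replaces 7 (the leftmost entry greater than 5); 7 is bumped to row 6. 7 starts a new row 6. The new tableau is [[1, 6, 8], [2], [3], [4], [5], [7]].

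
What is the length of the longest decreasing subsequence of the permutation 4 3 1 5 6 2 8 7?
3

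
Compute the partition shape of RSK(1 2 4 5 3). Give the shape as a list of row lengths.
[4, 1]

Row-insert each entry into an empty tableau.

After inserting 1: P = [[1]].
After inserting 2: P = [[1, 2]].
After inserting 4: P = [[1, 2, 4]].
After inserting 5: P = [[1, 2, 4, 5]].
After inserting 3: P = [[1, 2, 3, 5], [4]].

The final insertion tableau P = [[1, 2, 3, 5], [4]] has shape [4, 1].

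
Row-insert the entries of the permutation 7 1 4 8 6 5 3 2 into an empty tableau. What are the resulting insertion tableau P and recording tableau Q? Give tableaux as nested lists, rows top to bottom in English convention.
P = [[1, 2, 5], [3, 8], [4], [6], [7]], Q = [[1, 3, 4], [2, 5], [6], [7], [8]]

Insert each entry of the permutation into P by Schensted row insertion, recording in Q the position of each new cell.

After inserting 7: P = [[7]].
After inserting 1: P = [[1], [7]].
After inserting 4: P = [[1, 4], [7]].
After inserting 8: P = [[1, 4, 8], [7]].
After inserting 6: P = [[1, 4, 6], [7, 8]].
After inserting 5: P = [[1, 4, 5], [6, 8], [7]].
After inserting 3: P = [[1, 3, 5], [4, 8], [6], [7]].
After inserting 2: P = [[1, 2, 5], [3, 8], [4], [6], [7]].

So P = [[1, 2, 5], [3, 8], [4], [6], [7]], Q = [[1, 3, 4], [2, 5], [6], [7], [8]].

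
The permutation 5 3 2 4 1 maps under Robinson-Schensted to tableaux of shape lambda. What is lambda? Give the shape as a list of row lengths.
Row-insert each entry into an empty tableau.

After inserting 5: P = [[5]].
After inserting 3: P = [[3], [5]].
After inserting 2: P = [[2], [3], [5]].
After inserting 4: P = [[2, 4], [3], [5]].
After inserting 1: P = [[1, 4], [2], [3], [5]].

The final insertion tableau P = [[1, 4], [2], [3], [5]] has shape [2, 1, 1, 1].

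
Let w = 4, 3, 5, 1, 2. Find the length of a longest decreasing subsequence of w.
3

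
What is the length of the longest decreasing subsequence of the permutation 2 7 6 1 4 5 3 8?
4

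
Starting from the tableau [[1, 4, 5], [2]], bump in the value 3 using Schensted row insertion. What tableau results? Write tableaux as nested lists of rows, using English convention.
In row 1, 3 replaces 4 (the leftmost entry greater than 3); 4 is bumped to row 2. 4 is appended to row 2. The new tableau is [[1, 3, 5], [2, 4]].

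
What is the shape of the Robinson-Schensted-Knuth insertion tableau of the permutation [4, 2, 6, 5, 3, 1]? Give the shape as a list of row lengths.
Row-insert each entry into an empty tableau.

After inserting 4: P = [[4]].
After inserting 2: P = [[2], [4]].
After inserting 6: P = [[2, 6], [4]].
After inserting 5: P = [[2, 5], [4, 6]].
After inserting 3: P = [[2, 3], [4, 5], [6]].
After inserting 1: P = [[1, 3], [2, 5], [4], [6]].

The final insertion tableau P = [[1, 3], [2, 5], [4], [6]] has shape [2, 2, 1, 1].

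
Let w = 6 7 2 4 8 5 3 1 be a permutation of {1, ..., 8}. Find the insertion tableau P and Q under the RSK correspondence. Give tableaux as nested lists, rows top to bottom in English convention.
Insert each entry of the permutation into P by Schensted row insertion, recording in Q the position of each new cell.

Insert 6: appended to row 1. P = [[6]].
Insert 7: appended to row 1. P = [[6, 7]].
Insert 2: 2 bumps 6 from row 1; 6 starts row 2. P = [[2, 7], [6]].
Insert 4: 4 bumps 7 from row 1; 7 appends to row 2. P = [[2, 4], [6, 7]].
Insert 8: appended to row 1. P = [[2, 4, 8], [6, 7]].
Insert 5: 5 bumps 8 from row 1; 8 appends to row 2. P = [[2, 4, 5], [6, 7, 8]].
Insert 3: 3 bumps 4 from row 1; 4 bumps 6 from row 2; 6 starts row 3. P = [[2, 3, 5], [4, 7, 8], [6]].
Insert 1: 1 bumps 2 from row 1; 2 bumps 4 from row 2; 4 bumps 6 from row 3; 6 starts row 4. P = [[1, 3, 5], [2, 7, 8], [4], [6]].

So P = [[1, 3, 5], [2, 7, 8], [4], [6]], Q = [[1, 2, 5], [3, 4, 6], [7], [8]].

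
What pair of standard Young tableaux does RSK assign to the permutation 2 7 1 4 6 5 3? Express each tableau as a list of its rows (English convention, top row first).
P = [[1, 3, 5], [2, 4], [6], [7]], Q = [[1, 2, 5], [3, 4], [6], [7]]

Insert each entry of the permutation into P by Schensted row insertion, recording in Q the position of each new cell.

Insert 2: appended to row 1. P = [[2]].
Insert 7: appended to row 1. P = [[2, 7]].
Insert 1: 1 bumps 2 from row 1; 2 starts row 2. P = [[1, 7], [2]].
Insert 4: 4 bumps 7 from row 1; 7 appends to row 2. P = [[1, 4], [2, 7]].
Insert 6: appended to row 1. P = [[1, 4, 6], [2, 7]].
Insert 5: 5 bumps 6 from row 1; 6 bumps 7 from row 2; 7 starts row 3. P = [[1, 4, 5], [2, 6], [7]].
Insert 3: 3 bumps 4 from row 1; 4 bumps 6 from row 2; 6 bumps 7 from row 3; 7 starts row 4. P = [[1, 3, 5], [2, 4], [6], [7]].

So P = [[1, 3, 5], [2, 4], [6], [7]], Q = [[1, 2, 5], [3, 4], [6], [7]].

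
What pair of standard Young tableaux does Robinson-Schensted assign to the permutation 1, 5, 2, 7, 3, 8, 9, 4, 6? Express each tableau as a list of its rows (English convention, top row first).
P = [[1, 2, 3, 4, 6], [5, 7, 8, 9]], Q = [[1, 2, 4, 6, 7], [3, 5, 8, 9]]

Insert each entry of the permutation into P by Schensted row insertion, recording in Q the position of each new cell.

After inserting 1: P = [[1]].
After inserting 5: P = [[1, 5]].
After inserting 2: P = [[1, 2], [5]].
After inserting 7: P = [[1, 2, 7], [5]].
After inserting 3: P = [[1, 2, 3], [5, 7]].
After inserting 8: P = [[1, 2, 3, 8], [5, 7]].
After inserting 9: P = [[1, 2, 3, 8, 9], [5, 7]].
After inserting 4: P = [[1, 2, 3, 4, 9], [5, 7, 8]].
After inserting 6: P = [[1, 2, 3, 4, 6], [5, 7, 8, 9]].

So P = [[1, 2, 3, 4, 6], [5, 7, 8, 9]], Q = [[1, 2, 4, 6, 7], [3, 5, 8, 9]].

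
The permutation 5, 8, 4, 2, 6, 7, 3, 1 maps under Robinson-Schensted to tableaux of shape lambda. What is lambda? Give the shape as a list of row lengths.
[3, 2, 2, 1]

Row-insert each entry into an empty tableau.

After inserting 5: P = [[5]].
After inserting 8: P = [[5, 8]].
After inserting 4: P = [[4, 8], [5]].
After inserting 2: P = [[2, 8], [4], [5]].
After inserting 6: P = [[2, 6], [4, 8], [5]].
After inserting 7: P = [[2, 6, 7], [4, 8], [5]].
After inserting 3: P = [[2, 3, 7], [4, 6], [5, 8]].
After inserting 1: P = [[1, 3, 7], [2, 6], [4, 8], [5]].

The final insertion tableau P = [[1, 3, 7], [2, 6], [4, 8], [5]] has shape [3, 2, 2, 1].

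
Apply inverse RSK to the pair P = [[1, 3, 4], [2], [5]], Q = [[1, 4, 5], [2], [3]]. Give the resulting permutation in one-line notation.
Reverse RSK: for i = n, n-1, ..., 1, locate i in Q, remove the corresponding corner cell from P, and reverse-bump its entry up through P; the value ejected from row 1 is w(i).

So w = 5 2 1 3 4.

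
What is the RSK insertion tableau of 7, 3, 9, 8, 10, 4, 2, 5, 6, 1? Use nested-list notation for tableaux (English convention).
After inserting 7: P = [[7]].
After inserting 3: P = [[3], [7]].
After inserting 9: P = [[3, 9], [7]].
After inserting 8: P = [[3, 8], [7, 9]].
After inserting 10: P = [[3, 8, 10], [7, 9]].
After inserting 4: P = [[3, 4, 10], [7, 8], [9]].
After inserting 2: P = [[2, 4, 10], [3, 8], [7], [9]].
After inserting 5: P = [[2, 4, 5], [3, 8, 10], [7], [9]].
After inserting 6: P = [[2, 4, 5, 6], [3, 8, 10], [7], [9]].
After inserting 1: P = [[1, 4, 5, 6], [2, 8, 10], [3], [7], [9]].

So P = [[1, 4, 5, 6], [2, 8, 10], [3], [7], [9]].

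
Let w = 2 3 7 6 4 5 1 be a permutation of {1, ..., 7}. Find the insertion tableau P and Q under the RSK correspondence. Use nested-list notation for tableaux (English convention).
P = [[1, 3, 4, 5], [2], [6], [7]], Q = [[1, 2, 3, 6], [4], [5], [7]]

Insert each entry of the permutation into P by Schensted row insertion, recording in Q the position of each new cell.

Insert 2: appended to row 1. P = [[2]].
Insert 3: appended to row 1. P = [[2, 3]].
Insert 7: appended to row 1. P = [[2, 3, 7]].
Insert 6: 6 bumps 7 from row 1; 7 starts row 2. P = [[2, 3, 6], [7]].
Insert 4: 4 bumps 6 from row 1; 6 bumps 7 from row 2; 7 starts row 3. P = [[2, 3, 4], [6], [7]].
Insert 5: appended to row 1. P = [[2, 3, 4, 5], [6], [7]].
Insert 1: 1 bumps 2 from row 1; 2 bumps 6 from row 2; 6 bumps 7 from row 3; 7 starts row 4. P = [[1, 3, 4, 5], [2], [6], [7]].

So P = [[1, 3, 4, 5], [2], [6], [7]], Q = [[1, 2, 3, 6], [4], [5], [7]].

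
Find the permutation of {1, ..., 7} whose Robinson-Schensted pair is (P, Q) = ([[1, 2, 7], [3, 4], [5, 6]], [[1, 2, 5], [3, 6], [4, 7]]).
Reverse RSK: for i = n, n-1, ..., 1, locate i in Q, remove the corresponding corner cell from P, and reverse-bump its entry up through P; the value ejected from row 1 is w(i).

So w = 5 6 3 1 7 4 2.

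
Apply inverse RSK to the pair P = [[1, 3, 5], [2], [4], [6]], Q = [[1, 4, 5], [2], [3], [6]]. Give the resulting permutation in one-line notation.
Reverse RSK: for i = n, n-1, ..., 1, locate i in Q, remove the corresponding corner cell from P, and reverse-bump its entry up through P; the value ejected from row 1 is w(i).

So w = 6 4 2 3 5 1.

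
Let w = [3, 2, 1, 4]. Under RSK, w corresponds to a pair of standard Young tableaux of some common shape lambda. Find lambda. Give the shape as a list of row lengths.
Row-insert each entry into an empty tableau.

After inserting 3: P = [[3]].
After inserting 2: P = [[2], [3]].
After inserting 1: P = [[1], [2], [3]].
After inserting 4: P = [[1, 4], [2], [3]].

The final insertion tableau P = [[1, 4], [2], [3]] has shape [2, 1, 1].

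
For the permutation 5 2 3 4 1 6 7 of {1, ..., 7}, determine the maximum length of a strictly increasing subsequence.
5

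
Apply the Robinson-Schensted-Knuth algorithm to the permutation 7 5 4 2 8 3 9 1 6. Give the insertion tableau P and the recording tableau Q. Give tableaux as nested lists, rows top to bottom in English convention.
P = [[1, 3, 6], [2, 8, 9], [4], [5], [7]], Q = [[1, 5, 7], [2, 6, 9], [3], [4], [8]]

Insert each entry of the permutation into P by Schensted row insertion, recording in Q the position of each new cell.

Insert 7: appended to row 1. P = [[7]].
Insert 5: 5 bumps 7 from row 1; 7 starts row 2. P = [[5], [7]].
Insert 4: 4 bumps 5 from row 1; 5 bumps 7 from row 2; 7 starts row 3. P = [[4], [5], [7]].
Insert 2: 2 bumps 4 from row 1; 4 bumps 5 from row 2; 5 bumps 7 from row 3; 7 starts row 4. P = [[2], [4], [5], [7]].
Insert 8: appended to row 1. P = [[2, 8], [4], [5], [7]].
Insert 3: 3 bumps 8 from row 1; 8 appends to row 2. P = [[2, 3], [4, 8], [5], [7]].
Insert 9: appended to row 1. P = [[2, 3, 9], [4, 8], [5], [7]].
Insert 1: 1 bumps 2 from row 1; 2 bumps 4 from row 2; 4 bumps 5 from row 3; 5 bumps 7 from row 4; 7 starts row 5. P = [[1, 3, 9], [2, 8], [4], [5], [7]].
Insert 6: 6 bumps 9 from row 1; 9 appends to row 2. P = [[1, 3, 6], [2, 8, 9], [4], [5], [7]].

So P = [[1, 3, 6], [2, 8, 9], [4], [5], [7]], Q = [[1, 5, 7], [2, 6, 9], [3], [4], [8]].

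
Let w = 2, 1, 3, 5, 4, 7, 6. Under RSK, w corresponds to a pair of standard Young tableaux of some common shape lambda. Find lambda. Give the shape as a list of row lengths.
Row-insert each entry into an empty tableau.

After inserting 2: P = [[2]].
After inserting 1: P = [[1], [2]].
After inserting 3: P = [[1, 3], [2]].
After inserting 5: P = [[1, 3, 5], [2]].
After inserting 4: P = [[1, 3, 4], [2, 5]].
After inserting 7: P = [[1, 3, 4, 7], [2, 5]].
After inserting 6: P = [[1, 3, 4, 6], [2, 5, 7]].

The final insertion tableau P = [[1, 3, 4, 6], [2, 5, 7]] has shape [4, 3].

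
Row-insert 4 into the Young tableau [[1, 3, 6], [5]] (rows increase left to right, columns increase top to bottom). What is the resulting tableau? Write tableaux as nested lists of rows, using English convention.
In row 1, 4 replaces 6 (the leftmost entry greater than 4); 6 is bumped to row 2. 6 is appended to row 2. The new tableau is [[1, 3, 4], [5, 6]].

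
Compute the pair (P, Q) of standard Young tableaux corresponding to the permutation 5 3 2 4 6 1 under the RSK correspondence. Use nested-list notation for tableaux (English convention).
P = [[1, 4, 6], [2], [3], [5]], Q = [[1, 4, 5], [2], [3], [6]]

Insert each entry of the permutation into P by Schensted row insertion, recording in Q the position of each new cell.

After inserting 5: P = [[5]].
After inserting 3: P = [[3], [5]].
After inserting 2: P = [[2], [3], [5]].
After inserting 4: P = [[2, 4], [3], [5]].
After inserting 6: P = [[2, 4, 6], [3], [5]].
After inserting 1: P = [[1, 4, 6], [2], [3], [5]].

So P = [[1, 4, 6], [2], [3], [5]], Q = [[1, 4, 5], [2], [3], [6]].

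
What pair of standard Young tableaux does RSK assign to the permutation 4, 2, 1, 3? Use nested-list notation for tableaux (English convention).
P = [[1, 3], [2], [4]], Q = [[1, 4], [2], [3]]

Insert each entry of the permutation into P by Schensted row insertion, recording in Q the position of each new cell.

After inserting 4: P = [[4]].
After inserting 2: P = [[2], [4]].
After inserting 1: P = [[1], [2], [4]].
After inserting 3: P = [[1, 3], [2], [4]].

So P = [[1, 3], [2], [4]], Q = [[1, 4], [2], [3]].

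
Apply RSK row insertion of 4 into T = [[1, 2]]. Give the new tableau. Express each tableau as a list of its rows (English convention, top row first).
4 is larger than every entry of row 1, so it is appended to row 1. The new tableau is [[1, 2, 4]].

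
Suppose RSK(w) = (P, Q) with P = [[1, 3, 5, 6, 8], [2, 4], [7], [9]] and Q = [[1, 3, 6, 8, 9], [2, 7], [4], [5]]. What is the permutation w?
9 2 7 4 1 5 3 6 8

Reverse the RSK construction: for i from n down to 1, find the cell of Q containing i, remove the entry at that cell from P, and reverse-bump it up through P; the value ejected from row 1 is w(i).

Step i=9: Q has 9 at row 1, column 5; remove that cell from P, ejecting 8. So w(9) = 8. P is now [[1, 3, 5, 6], [2, 4], [7], [9]].
Step i=8: Q has 8 at row 1, column 4; remove that cell from P, ejecting 6. So w(8) = 6. P is now [[1, 3, 5], [2, 4], [7], [9]].
Step i=7: Q has 7 at row 2, column 2; remove 4 from row 2 of P and reverse-bump: 4 enters row 1 and ejects 3. So w(7) = 3. P is now [[1, 4, 5], [2], [7], [9]].
Step i=6: Q has 6 at row 1, column 3; remove that cell from P, ejecting 5. So w(6) = 5. P is now [[1, 4], [2], [7], [9]].
Step i=5: Q has 5 at row 4, column 1; remove 9 from row 4 of P and reverse-bump: 9 enters row 3 and ejects 7; 7 enters row 2 and ejects 2; 2 enters row 1 and ejects 1. So w(5) = 1. P is now [[2, 4], [7], [9]].
Step i=4: Q has 4 at row 3, column 1; remove 9 from row 3 of P and reverse-bump: 9 enters row 2 and ejects 7; 7 enters row 1 and ejects 4. So w(4) = 4. P is now [[2, 7], [9]].
Step i=3: Q has 3 at row 1, column 2; remove that cell from P, ejecting 7. So w(3) = 7. P is now [[2], [9]].
Step i=2: Q has 2 at row 2, column 1; remove 9 from row 2 of P and reverse-bump: 9 enters row 1 and ejects 2. So w(2) = 2. P is now [[9]].
Step i=1: Q has 1 at row 1, column 1; remove that cell from P, ejecting 9. So w(1) = 9. P is now [].

So w = 9 2 7 4 1 5 3 6 8.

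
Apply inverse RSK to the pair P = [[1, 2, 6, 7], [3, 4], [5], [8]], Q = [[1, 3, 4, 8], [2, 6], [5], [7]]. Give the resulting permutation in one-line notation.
8 3 5 6 1 4 2 7

Reverse the RSK construction: for i from n down to 1, find the cell of Q containing i, remove the entry at that cell from P, and reverse-bump it up through P; the value ejected from row 1 is w(i).

Step i=8: Q has 8 at row 1, column 4; remove that cell from P, ejecting 7. So w(8) = 7. P is now [[1, 2, 6], [3, 4], [5], [8]].
Step i=7: Q has 7 at row 4, column 1; remove 8 from row 4 of P and reverse-bump: 8 enters row 3 and ejects 5; 5 enters row 2 and ejects 4; 4 enters row 1 and ejects 2. So w(7) = 2. P is now [[1, 4, 6], [3, 5], [8]].
Step i=6: Q has 6 at row 2, column 2; remove 5 from row 2 of P and reverse-bump: 5 enters row 1 and ejects 4. So w(6) = 4. P is now [[1, 5, 6], [3], [8]].
Step i=5: Q has 5 at row 3, column 1; remove 8 from row 3 of P and reverse-bump: 8 enters row 2 and ejects 3; 3 enters row 1 and ejects 1. So w(5) = 1. P is now [[3, 5, 6], [8]].
Step i=4: Q has 4 at row 1, column 3; remove that cell from P, ejecting 6. So w(4) = 6. P is now [[3, 5], [8]].
Step i=3: Q has 3 at row 1, column 2; remove that cell from P, ejecting 5. So w(3) = 5. P is now [[3], [8]].
Step i=2: Q has 2 at row 2, column 1; remove 8 from row 2 of P and reverse-bump: 8 enters row 1 and ejects 3. So w(2) = 3. P is now [[8]].
Step i=1: Q has 1 at row 1, column 1; remove that cell from P, ejecting 8. So w(1) = 8. P is now [].

So w = 8 3 5 6 1 4 2 7.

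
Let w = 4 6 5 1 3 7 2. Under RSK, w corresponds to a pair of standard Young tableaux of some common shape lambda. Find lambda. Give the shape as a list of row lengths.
Row-insert each entry into an empty tableau.

After inserting 4: P = [[4]].
After inserting 6: P = [[4, 6]].
After inserting 5: P = [[4, 5], [6]].
After inserting 1: P = [[1, 5], [4], [6]].
After inserting 3: P = [[1, 3], [4, 5], [6]].
After inserting 7: P = [[1, 3, 7], [4, 5], [6]].
After inserting 2: P = [[1, 2, 7], [3, 5], [4], [6]].

The final insertion tableau P = [[1, 2, 7], [3, 5], [4], [6]] has shape [3, 2, 1, 1].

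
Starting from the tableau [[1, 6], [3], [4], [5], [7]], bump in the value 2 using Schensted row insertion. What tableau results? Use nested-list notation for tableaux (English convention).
[[1, 2], [3, 6], [4], [5], [7]]

In row 1, 2 replaces 6 (the leftmost entry greater than 2); 6 is bumped to row 2. 6 is appended to row 2. The new tableau is [[1, 2], [3, 6], [4], [5], [7]].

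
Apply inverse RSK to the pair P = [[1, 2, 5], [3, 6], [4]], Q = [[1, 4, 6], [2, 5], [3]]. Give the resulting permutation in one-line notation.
Reverse the RSK construction: for i from n down to 1, find the cell of Q containing i, remove the entry at that cell from P, and reverse-bump it up through P; the value ejected from row 1 is w(i).

Step i=6: Q has 6 at row 1, column 3; remove that cell from P, ejecting 5. So w(6) = 5. P is now [[1, 2], [3, 6], [4]].
Step i=5: Q has 5 at row 2, column 2; remove 6 from row 2 of P and reverse-bump: 6 enters row 1 and ejects 2. So w(5) = 2. P is now [[1, 6], [3], [4]].
Step i=4: Q has 4 at row 1, column 2; remove that cell from P, ejecting 6. So w(4) = 6. P is now [[1], [3], [4]].
Step i=3: Q has 3 at row 3, column 1; remove 4 from row 3 of P and reverse-bump: 4 enters row 2 and ejects 3; 3 enters row 1 and ejects 1. So w(3) = 1. P is now [[3], [4]].
Step i=2: Q has 2 at row 2, column 1; remove 4 from row 2 of P and reverse-bump: 4 enters row 1 and ejects 3. So w(2) = 3. P is now [[4]].
Step i=1: Q has 1 at row 1, column 1; remove that cell from P, ejecting 4. So w(1) = 4. P is now [].

So w = 4 3 1 6 2 5.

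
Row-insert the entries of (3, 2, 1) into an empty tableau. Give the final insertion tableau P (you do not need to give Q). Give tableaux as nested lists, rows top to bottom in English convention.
Insert 3: appended to row 1. P = [[3]].
Insert 2: 2 bumps 3 from row 1; 3 starts row 2. P = [[2], [3]].
Insert 1: 1 bumps 2 from row 1; 2 bumps 3 from row 2; 3 starts row 3. P = [[1], [2], [3]].

So P = [[1], [2], [3]].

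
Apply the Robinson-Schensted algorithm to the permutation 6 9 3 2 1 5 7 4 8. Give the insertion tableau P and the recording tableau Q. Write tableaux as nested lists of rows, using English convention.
P = [[1, 4, 7, 8], [2, 5], [3, 9], [6]], Q = [[1, 2, 7, 9], [3, 6], [4, 8], [5]]

Insert each entry of the permutation into P by Schensted row insertion, recording in Q the position of each new cell.

Insert 6: appended to row 1. P = [[6]].
Insert 9: appended to row 1. P = [[6, 9]].
Insert 3: 3 bumps 6 from row 1; 6 starts row 2. P = [[3, 9], [6]].
Insert 2: 2 bumps 3 from row 1; 3 bumps 6 from row 2; 6 starts row 3. P = [[2, 9], [3], [6]].
Insert 1: 1 bumps 2 from row 1; 2 bumps 3 from row 2; 3 bumps 6 from row 3; 6 starts row 4. P = [[1, 9], [2], [3], [6]].
Insert 5: 5 bumps 9 from row 1; 9 appends to row 2. P = [[1, 5], [2, 9], [3], [6]].
Insert 7: appended to row 1. P = [[1, 5, 7], [2, 9], [3], [6]].
Insert 4: 4 bumps 5 from row 1; 5 bumps 9 from row 2; 9 appends to row 3. P = [[1, 4, 7], [2, 5], [3, 9], [6]].
Insert 8: appended to row 1. P = [[1, 4, 7, 8], [2, 5], [3, 9], [6]].

So P = [[1, 4, 7, 8], [2, 5], [3, 9], [6]], Q = [[1, 2, 7, 9], [3, 6], [4, 8], [5]].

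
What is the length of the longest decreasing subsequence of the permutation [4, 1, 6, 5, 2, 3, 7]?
3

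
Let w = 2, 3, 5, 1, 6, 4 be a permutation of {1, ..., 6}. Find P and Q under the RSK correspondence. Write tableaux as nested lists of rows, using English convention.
Insert each entry of the permutation into P by Schensted row insertion, recording in Q the position of each new cell.

Insert 2: appended to row 1. P = [[2]].
Insert 3: appended to row 1. P = [[2, 3]].
Insert 5: appended to row 1. P = [[2, 3, 5]].
Insert 1: 1 bumps 2 from row 1; 2 starts row 2. P = [[1, 3, 5], [2]].
Insert 6: appended to row 1. P = [[1, 3, 5, 6], [2]].
Insert 4: 4 bumps 5 from row 1; 5 appends to row 2. P = [[1, 3, 4, 6], [2, 5]].

So P = [[1, 3, 4, 6], [2, 5]], Q = [[1, 2, 3, 5], [4, 6]].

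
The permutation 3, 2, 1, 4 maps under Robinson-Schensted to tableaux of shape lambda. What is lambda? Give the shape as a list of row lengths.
RSK row insertion gives P = [[1, 4], [2], [3]], which has shape [2, 1, 1].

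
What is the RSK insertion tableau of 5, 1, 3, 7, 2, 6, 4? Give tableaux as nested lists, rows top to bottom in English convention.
P = [[1, 2, 4], [3, 6], [5, 7]]

After inserting 5: P = [[5]].
After inserting 1: P = [[1], [5]].
After inserting 3: P = [[1, 3], [5]].
After inserting 7: P = [[1, 3, 7], [5]].
After inserting 2: P = [[1, 2, 7], [3], [5]].
After inserting 6: P = [[1, 2, 6], [3, 7], [5]].
After inserting 4: P = [[1, 2, 4], [3, 6], [5, 7]].

So P = [[1, 2, 4], [3, 6], [5, 7]].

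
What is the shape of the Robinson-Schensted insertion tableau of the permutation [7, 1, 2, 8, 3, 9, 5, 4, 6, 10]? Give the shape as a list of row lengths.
[6, 3, 1]

Row-insert each entry into an empty tableau.

After inserting 7: P = [[7]].
After inserting 1: P = [[1], [7]].
After inserting 2: P = [[1, 2], [7]].
After inserting 8: P = [[1, 2, 8], [7]].
After inserting 3: P = [[1, 2, 3], [7, 8]].
After inserting 9: P = [[1, 2, 3, 9], [7, 8]].
After inserting 5: P = [[1, 2, 3, 5], [7, 8, 9]].
After inserting 4: P = [[1, 2, 3, 4], [5, 8, 9], [7]].
After inserting 6: P = [[1, 2, 3, 4, 6], [5, 8, 9], [7]].
After inserting 10: P = [[1, 2, 3, 4, 6, 10], [5, 8, 9], [7]].

The final insertion tableau P = [[1, 2, 3, 4, 6, 10], [5, 8, 9], [7]] has shape [6, 3, 1].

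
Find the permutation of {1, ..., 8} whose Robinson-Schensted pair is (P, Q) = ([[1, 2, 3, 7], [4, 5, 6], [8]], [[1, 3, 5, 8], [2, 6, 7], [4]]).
8 4 5 1 6 2 3 7

Reverse the RSK construction: for i from n down to 1, find the cell of Q containing i, remove the entry at that cell from P, and reverse-bump it up through P; the value ejected from row 1 is w(i).

Step i=8: Q has 8 at row 1, column 4; remove that cell from P, ejecting 7. So w(8) = 7. P is now [[1, 2, 3], [4, 5, 6], [8]].
Step i=7: Q has 7 at row 2, column 3; remove 6 from row 2 of P and reverse-bump: 6 enters row 1 and ejects 3. So w(7) = 3. P is now [[1, 2, 6], [4, 5], [8]].
Step i=6: Q has 6 at row 2, column 2; remove 5 from row 2 of P and reverse-bump: 5 enters row 1 and ejects 2. So w(6) = 2. P is now [[1, 5, 6], [4], [8]].
Step i=5: Q has 5 at row 1, column 3; remove that cell from P, ejecting 6. So w(5) = 6. P is now [[1, 5], [4], [8]].
Step i=4: Q has 4 at row 3, column 1; remove 8 from row 3 of P and reverse-bump: 8 enters row 2 and ejects 4; 4 enters row 1 and ejects 1. So w(4) = 1. P is now [[4, 5], [8]].
Step i=3: Q has 3 at row 1, column 2; remove that cell from P, ejecting 5. So w(3) = 5. P is now [[4], [8]].
Step i=2: Q has 2 at row 2, column 1; remove 8 from row 2 of P and reverse-bump: 8 enters row 1 and ejects 4. So w(2) = 4. P is now [[8]].
Step i=1: Q has 1 at row 1, column 1; remove that cell from P, ejecting 8. So w(1) = 8. P is now [].

So w = 8 4 5 1 6 2 3 7.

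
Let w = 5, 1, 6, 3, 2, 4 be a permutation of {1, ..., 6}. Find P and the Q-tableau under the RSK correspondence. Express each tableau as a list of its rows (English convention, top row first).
Insert each entry of the permutation into P by Schensted row insertion, recording in Q the position of each new cell.

Insert 5: appended to row 1. P = [[5]].
Insert 1: 1 bumps 5 from row 1; 5 starts row 2. P = [[1], [5]].
Insert 6: appended to row 1. P = [[1, 6], [5]].
Insert 3: 3 bumps 6 from row 1; 6 appends to row 2. P = [[1, 3], [5, 6]].
Insert 2: 2 bumps 3 from row 1; 3 bumps 5 from row 2; 5 starts row 3. P = [[1, 2], [3, 6], [5]].
Insert 4: appended to row 1. P = [[1, 2, 4], [3, 6], [5]].

So P = [[1, 2, 4], [3, 6], [5]], Q = [[1, 3, 6], [2, 4], [5]].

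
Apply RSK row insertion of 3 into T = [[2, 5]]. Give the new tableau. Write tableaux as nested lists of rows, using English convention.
In row 1, 3 replaces 5 (the leftmost entry greater than 3); 5 is bumped to row 2. 5 starts a new row 2. The new tableau is [[2, 3], [5]].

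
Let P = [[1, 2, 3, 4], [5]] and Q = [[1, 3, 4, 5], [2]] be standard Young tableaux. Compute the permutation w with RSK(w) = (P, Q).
Reverse the RSK construction: for i from n down to 1, find the cell of Q containing i, remove the entry at that cell from P, and reverse-bump it up through P; the value ejected from row 1 is w(i).

Step i=5: Q has 5 at row 1, column 4; remove that cell from P, ejecting 4. So w(5) = 4. P is now [[1, 2, 3], [5]].
Step i=4: Q has 4 at row 1, column 3; remove that cell from P, ejecting 3. So w(4) = 3. P is now [[1, 2], [5]].
Step i=3: Q has 3 at row 1, column 2; remove that cell from P, ejecting 2. So w(3) = 2. P is now [[1], [5]].
Step i=2: Q has 2 at row 2, column 1; remove 5 from row 2 of P and reverse-bump: 5 enters row 1 and ejects 1. So w(2) = 1. P is now [[5]].
Step i=1: Q has 1 at row 1, column 1; remove that cell from P, ejecting 5. So w(1) = 5. P is now [].

So w = 5 1 2 3 4.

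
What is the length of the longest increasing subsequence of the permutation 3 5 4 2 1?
2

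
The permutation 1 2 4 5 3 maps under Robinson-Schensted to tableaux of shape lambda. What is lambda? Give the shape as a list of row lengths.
Row-insert each entry into an empty tableau.

After inserting 1: P = [[1]].
After inserting 2: P = [[1, 2]].
After inserting 4: P = [[1, 2, 4]].
After inserting 5: P = [[1, 2, 4, 5]].
After inserting 3: P = [[1, 2, 3, 5], [4]].

The final insertion tableau P = [[1, 2, 3, 5], [4]] has shape [4, 1].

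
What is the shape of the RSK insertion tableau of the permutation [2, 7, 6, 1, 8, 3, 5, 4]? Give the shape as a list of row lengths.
Row-insert each entry into an empty tableau.

After inserting 2: P = [[2]].
After inserting 7: P = [[2, 7]].
After inserting 6: P = [[2, 6], [7]].
After inserting 1: P = [[1, 6], [2], [7]].
After inserting 8: P = [[1, 6, 8], [2], [7]].
After inserting 3: P = [[1, 3, 8], [2, 6], [7]].
After inserting 5: P = [[1, 3, 5], [2, 6, 8], [7]].
After inserting 4: P = [[1, 3, 4], [2, 5, 8], [6], [7]].

The final insertion tableau P = [[1, 3, 4], [2, 5, 8], [6], [7]] has shape [3, 3, 1, 1].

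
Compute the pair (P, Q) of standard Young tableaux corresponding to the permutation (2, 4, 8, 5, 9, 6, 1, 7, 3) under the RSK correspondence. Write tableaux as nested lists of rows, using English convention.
P = [[1, 3, 5, 6, 7], [2, 4], [8, 9]], Q = [[1, 2, 3, 5, 8], [4, 6], [7, 9]]

Insert each entry of the permutation into P by Schensted row insertion, recording in Q the position of each new cell.

Insert 2: appended to row 1. P = [[2]].
Insert 4: appended to row 1. P = [[2, 4]].
Insert 8: appended to row 1. P = [[2, 4, 8]].
Insert 5: 5 bumps 8 from row 1; 8 starts row 2. P = [[2, 4, 5], [8]].
Insert 9: appended to row 1. P = [[2, 4, 5, 9], [8]].
Insert 6: 6 bumps 9 from row 1; 9 appends to row 2. P = [[2, 4, 5, 6], [8, 9]].
Insert 1: 1 bumps 2 from row 1; 2 bumps 8 from row 2; 8 starts row 3. P = [[1, 4, 5, 6], [2, 9], [8]].
Insert 7: appended to row 1. P = [[1, 4, 5, 6, 7], [2, 9], [8]].
Insert 3: 3 bumps 4 from row 1; 4 bumps 9 from row 2; 9 appends to row 3. P = [[1, 3, 5, 6, 7], [2, 4], [8, 9]].

So P = [[1, 3, 5, 6, 7], [2, 4], [8, 9]], Q = [[1, 2, 3, 5, 8], [4, 6], [7, 9]].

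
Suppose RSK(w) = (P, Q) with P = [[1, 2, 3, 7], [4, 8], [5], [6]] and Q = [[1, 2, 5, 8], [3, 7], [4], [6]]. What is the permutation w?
1 6 5 4 8 2 3 7

Reverse RSK: for i = n, n-1, ..., 1, locate i in Q, remove the corresponding corner cell from P, and reverse-bump its entry up through P; the value ejected from row 1 is w(i).

So w = 1 6 5 4 8 2 3 7.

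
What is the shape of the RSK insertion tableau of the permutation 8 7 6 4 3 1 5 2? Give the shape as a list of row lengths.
[2, 2, 1, 1, 1, 1]

Row-insert each entry into an empty tableau.

After inserting 8: P = [[8]].
After inserting 7: P = [[7], [8]].
After inserting 6: P = [[6], [7], [8]].
After inserting 4: P = [[4], [6], [7], [8]].
After inserting 3: P = [[3], [4], [6], [7], [8]].
After inserting 1: P = [[1], [3], [4], [6], [7], [8]].
After inserting 5: P = [[1, 5], [3], [4], [6], [7], [8]].
After inserting 2: P = [[1, 2], [3, 5], [4], [6], [7], [8]].

The final insertion tableau P = [[1, 2], [3, 5], [4], [6], [7], [8]] has shape [2, 2, 1, 1, 1, 1].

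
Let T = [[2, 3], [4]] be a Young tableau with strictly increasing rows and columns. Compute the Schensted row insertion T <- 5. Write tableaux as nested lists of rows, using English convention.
5 is larger than every entry of row 1, so it is appended to row 1. The new tableau is [[2, 3, 5], [4]].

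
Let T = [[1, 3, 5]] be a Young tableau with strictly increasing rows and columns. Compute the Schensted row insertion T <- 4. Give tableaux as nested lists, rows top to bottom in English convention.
In row 1, 4 replaces 5 (the leftmost entry greater than 4); 5 is bumped to row 2. 5 starts a new row 2. The new tableau is [[1, 3, 4], [5]].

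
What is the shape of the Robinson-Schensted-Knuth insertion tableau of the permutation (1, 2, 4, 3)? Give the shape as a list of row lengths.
Row-insert each entry into an empty tableau.

After inserting 1: P = [[1]].
After inserting 2: P = [[1, 2]].
After inserting 4: P = [[1, 2, 4]].
After inserting 3: P = [[1, 2, 3], [4]].

The final insertion tableau P = [[1, 2, 3], [4]] has shape [3, 1].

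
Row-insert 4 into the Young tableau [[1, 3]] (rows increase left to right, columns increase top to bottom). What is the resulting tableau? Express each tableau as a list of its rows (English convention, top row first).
4 is larger than every entry of row 1, so it is appended to row 1. The new tableau is [[1, 3, 4]].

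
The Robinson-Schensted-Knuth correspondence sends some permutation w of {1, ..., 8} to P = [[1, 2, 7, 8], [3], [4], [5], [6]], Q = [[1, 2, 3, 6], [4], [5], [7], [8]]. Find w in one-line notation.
Reverse the RSK construction: for i from n down to 1, find the cell of Q containing i, remove the entry at that cell from P, and reverse-bump it up through P; the value ejected from row 1 is w(i).

Step i=8: Q has 8 at row 5, column 1; remove 6 from row 5 of P and reverse-bump: 6 enters row 4 and ejects 5; 5 enters row 3 and ejects 4; 4 enters row 2 and ejects 3; 3 enters row 1 and ejects 2. So w(8) = 2. P is now [[1, 3, 7, 8], [4], [5], [6]].
Step i=7: Q has 7 at row 4, column 1; remove 6 from row 4 of P and reverse-bump: 6 enters row 3 and ejects 5; 5 enters row 2 and ejects 4; 4 enters row 1 and ejects 3. So w(7) = 3. P is now [[1, 4, 7, 8], [5], [6]].
Step i=6: Q has 6 at row 1, column 4; remove that cell from P, ejecting 8. So w(6) = 8. P is now [[1, 4, 7], [5], [6]].
Step i=5: Q has 5 at row 3, column 1; remove 6 from row 3 of P and reverse-bump: 6 enters row 2 and ejects 5; 5 enters row 1 and ejects 4. So w(5) = 4. P is now [[1, 5, 7], [6]].
Step i=4: Q has 4 at row 2, column 1; remove 6 from row 2 of P and reverse-bump: 6 enters row 1 and ejects 5. So w(4) = 5. P is now [[1, 6, 7]].
Step i=3: Q has 3 at row 1, column 3; remove that cell from P, ejecting 7. So w(3) = 7. P is now [[1, 6]].
Step i=2: Q has 2 at row 1, column 2; remove that cell from P, ejecting 6. So w(2) = 6. P is now [[1]].
Step i=1: Q has 1 at row 1, column 1; remove that cell from P, ejecting 1. So w(1) = 1. P is now [].

So w = 1 6 7 5 4 8 3 2.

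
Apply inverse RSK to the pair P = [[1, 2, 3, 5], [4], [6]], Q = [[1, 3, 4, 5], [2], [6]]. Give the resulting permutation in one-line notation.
6 1 2 4 5 3

Reverse the RSK construction: for i from n down to 1, find the cell of Q containing i, remove the entry at that cell from P, and reverse-bump it up through P; the value ejected from row 1 is w(i).

Step i=6: Q has 6 at row 3, column 1; remove 6 from row 3 of P and reverse-bump: 6 enters row 2 and ejects 4; 4 enters row 1 and ejects 3. So w(6) = 3. P is now [[1, 2, 4, 5], [6]].
Step i=5: Q has 5 at row 1, column 4; remove that cell from P, ejecting 5. So w(5) = 5. P is now [[1, 2, 4], [6]].
Step i=4: Q has 4 at row 1, column 3; remove that cell from P, ejecting 4. So w(4) = 4. P is now [[1, 2], [6]].
Step i=3: Q has 3 at row 1, column 2; remove that cell from P, ejecting 2. So w(3) = 2. P is now [[1], [6]].
Step i=2: Q has 2 at row 2, column 1; remove 6 from row 2 of P and reverse-bump: 6 enters row 1 and ejects 1. So w(2) = 1. P is now [[6]].
Step i=1: Q has 1 at row 1, column 1; remove that cell from P, ejecting 6. So w(1) = 6. P is now [].

So w = 6 1 2 4 5 3.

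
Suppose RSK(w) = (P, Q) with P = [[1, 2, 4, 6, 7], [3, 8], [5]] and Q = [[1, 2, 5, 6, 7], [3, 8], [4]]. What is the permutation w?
1 5 3 2 4 6 8 7

Reverse the RSK construction: for i from n down to 1, find the cell of Q containing i, remove the entry at that cell from P, and reverse-bump it up through P; the value ejected from row 1 is w(i).

Step i=8: Q has 8 at row 2, column 2; remove 8 from row 2 of P and reverse-bump: 8 enters row 1 and ejects 7. So w(8) = 7. P is now [[1, 2, 4, 6, 8], [3], [5]].
Step i=7: Q has 7 at row 1, column 5; remove that cell from P, ejecting 8. So w(7) = 8. P is now [[1, 2, 4, 6], [3], [5]].
Step i=6: Q has 6 at row 1, column 4; remove that cell from P, ejecting 6. So w(6) = 6. P is now [[1, 2, 4], [3], [5]].
Step i=5: Q has 5 at row 1, column 3; remove that cell from P, ejecting 4. So w(5) = 4. P is now [[1, 2], [3], [5]].
Step i=4: Q has 4 at row 3, column 1; remove 5 from row 3 of P and reverse-bump: 5 enters row 2 and ejects 3; 3 enters row 1 and ejects 2. So w(4) = 2. P is now [[1, 3], [5]].
Step i=3: Q has 3 at row 2, column 1; remove 5 from row 2 of P and reverse-bump: 5 enters row 1 and ejects 3. So w(3) = 3. P is now [[1, 5]].
Step i=2: Q has 2 at row 1, column 2; remove that cell from P, ejecting 5. So w(2) = 5. P is now [[1]].
Step i=1: Q has 1 at row 1, column 1; remove that cell from P, ejecting 1. So w(1) = 1. P is now [].

So w = 1 5 3 2 4 6 8 7.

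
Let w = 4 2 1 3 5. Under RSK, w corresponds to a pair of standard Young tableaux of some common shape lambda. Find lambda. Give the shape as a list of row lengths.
[3, 1, 1]

Row-insert each entry into an empty tableau.

After inserting 4: P = [[4]].
After inserting 2: P = [[2], [4]].
After inserting 1: P = [[1], [2], [4]].
After inserting 3: P = [[1, 3], [2], [4]].
After inserting 5: P = [[1, 3, 5], [2], [4]].

The final insertion tableau P = [[1, 3, 5], [2], [4]] has shape [3, 1, 1].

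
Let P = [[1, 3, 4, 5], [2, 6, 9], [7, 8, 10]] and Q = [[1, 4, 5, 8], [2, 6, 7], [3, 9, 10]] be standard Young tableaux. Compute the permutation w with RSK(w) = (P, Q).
Reverse the RSK construction: for i from n down to 1, find the cell of Q containing i, remove the entry at that cell from P, and reverse-bump it up through P; the value ejected from row 1 is w(i).

Step i=10: Q has 10 at row 3, column 3; remove 10 from row 3 of P and reverse-bump: 10 enters row 2 and ejects 9; 9 enters row 1 and ejects 5. So w(10) = 5. P is now [[1, 3, 4, 9], [2, 6, 10], [7, 8]].
Step i=9: Q has 9 at row 3, column 2; remove 8 from row 3 of P and reverse-bump: 8 enters row 2 and ejects 6; 6 enters row 1 and ejects 4. So w(9) = 4. P is now [[1, 3, 6, 9], [2, 8, 10], [7]].
Step i=8: Q has 8 at row 1, column 4; remove that cell from P, ejecting 9. So w(8) = 9. P is now [[1, 3, 6], [2, 8, 10], [7]].
Step i=7: Q has 7 at row 2, column 3; remove 10 from row 2 of P and reverse-bump: 10 enters row 1 and ejects 6. So w(7) = 6. P is now [[1, 3, 10], [2, 8], [7]].
Step i=6: Q has 6 at row 2, column 2; remove 8 from row 2 of P and reverse-bump: 8 enters row 1 and ejects 3. So w(6) = 3. P is now [[1, 8, 10], [2], [7]].
Step i=5: Q has 5 at row 1, column 3; remove that cell from P, ejecting 10. So w(5) = 10. P is now [[1, 8], [2], [7]].
Step i=4: Q has 4 at row 1, column 2; remove that cell from P, ejecting 8. So w(4) = 8. P is now [[1], [2], [7]].
Step i=3: Q has 3 at row 3, column 1; remove 7 from row 3 of P and reverse-bump: 7 enters row 2 and ejects 2; 2 enters row 1 and ejects 1. So w(3) = 1. P is now [[2], [7]].
Step i=2: Q has 2 at row 2, column 1; remove 7 from row 2 of P and reverse-bump: 7 enters row 1 and ejects 2. So w(2) = 2. P is now [[7]].
Step i=1: Q has 1 at row 1, column 1; remove that cell from P, ejecting 7. So w(1) = 7. P is now [].

So w = 7 2 1 8 10 3 6 9 4 5.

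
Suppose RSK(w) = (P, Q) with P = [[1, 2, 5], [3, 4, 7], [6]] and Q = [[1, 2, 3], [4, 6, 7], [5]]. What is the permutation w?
Reverse the RSK construction: for i from n down to 1, find the cell of Q containing i, remove the entry at that cell from P, and reverse-bump it up through P; the value ejected from row 1 is w(i).

Step i=7: Q has 7 at row 2, column 3; remove 7 from row 2 of P and reverse-bump: 7 enters row 1 and ejects 5. So w(7) = 5. P is now [[1, 2, 7], [3, 4], [6]].
Step i=6: Q has 6 at row 2, column 2; remove 4 from row 2 of P and reverse-bump: 4 enters row 1 and ejects 2. So w(6) = 2. P is now [[1, 4, 7], [3], [6]].
Step i=5: Q has 5 at row 3, column 1; remove 6 from row 3 of P and reverse-bump: 6 enters row 2 and ejects 3; 3 enters row 1 and ejects 1. So w(5) = 1. P is now [[3, 4, 7], [6]].
Step i=4: Q has 4 at row 2, column 1; remove 6 from row 2 of P and reverse-bump: 6 enters row 1 and ejects 4. So w(4) = 4. P is now [[3, 6, 7]].
Step i=3: Q has 3 at row 1, column 3; remove that cell from P, ejecting 7. So w(3) = 7. P is now [[3, 6]].
Step i=2: Q has 2 at row 1, column 2; remove that cell from P, ejecting 6. So w(2) = 6. P is now [[3]].
Step i=1: Q has 1 at row 1, column 1; remove that cell from P, ejecting 3. So w(1) = 3. P is now [].

So w = 3 6 7 4 1 2 5.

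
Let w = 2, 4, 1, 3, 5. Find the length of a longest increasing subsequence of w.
3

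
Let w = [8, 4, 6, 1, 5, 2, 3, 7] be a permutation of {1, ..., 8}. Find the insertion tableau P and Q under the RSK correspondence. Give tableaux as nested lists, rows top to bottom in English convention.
Insert each entry of the permutation into P by Schensted row insertion, recording in Q the position of each new cell.

Insert 8: appended to row 1. P = [[8]].
Insert 4: 4 bumps 8 from row 1; 8 starts row 2. P = [[4], [8]].
Insert 6: appended to row 1. P = [[4, 6], [8]].
Insert 1: 1 bumps 4 from row 1; 4 bumps 8 from row 2; 8 starts row 3. P = [[1, 6], [4], [8]].
Insert 5: 5 bumps 6 from row 1; 6 appends to row 2. P = [[1, 5], [4, 6], [8]].
Insert 2: 2 bumps 5 from row 1; 5 bumps 6 from row 2; 6 bumps 8 from row 3; 8 starts row 4. P = [[1, 2], [4, 5], [6], [8]].
Insert 3: appended to row 1. P = [[1, 2, 3], [4, 5], [6], [8]].
Insert 7: appended to row 1. P = [[1, 2, 3, 7], [4, 5], [6], [8]].

So P = [[1, 2, 3, 7], [4, 5], [6], [8]], Q = [[1, 3, 7, 8], [2, 5], [4], [6]].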